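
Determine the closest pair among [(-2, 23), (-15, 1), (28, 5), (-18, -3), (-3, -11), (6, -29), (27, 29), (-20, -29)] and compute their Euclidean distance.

Computing all pairwise distances among 8 points:

d((-2, 23), (-15, 1)) = 25.5539
d((-2, 23), (28, 5)) = 34.9857
d((-2, 23), (-18, -3)) = 30.5287
d((-2, 23), (-3, -11)) = 34.0147
d((-2, 23), (6, -29)) = 52.6118
d((-2, 23), (27, 29)) = 29.6142
d((-2, 23), (-20, -29)) = 55.0273
d((-15, 1), (28, 5)) = 43.1856
d((-15, 1), (-18, -3)) = 5.0 <-- minimum
d((-15, 1), (-3, -11)) = 16.9706
d((-15, 1), (6, -29)) = 36.6197
d((-15, 1), (27, 29)) = 50.4777
d((-15, 1), (-20, -29)) = 30.4138
d((28, 5), (-18, -3)) = 46.6905
d((28, 5), (-3, -11)) = 34.8855
d((28, 5), (6, -29)) = 40.4969
d((28, 5), (27, 29)) = 24.0208
d((28, 5), (-20, -29)) = 58.8218
d((-18, -3), (-3, -11)) = 17.0
d((-18, -3), (6, -29)) = 35.3836
d((-18, -3), (27, 29)) = 55.2178
d((-18, -3), (-20, -29)) = 26.0768
d((-3, -11), (6, -29)) = 20.1246
d((-3, -11), (27, 29)) = 50.0
d((-3, -11), (-20, -29)) = 24.7588
d((6, -29), (27, 29)) = 61.6847
d((6, -29), (-20, -29)) = 26.0
d((27, 29), (-20, -29)) = 74.6525

Closest pair: (-15, 1) and (-18, -3) with distance 5.0

The closest pair is (-15, 1) and (-18, -3) with Euclidean distance 5.0. For 8 points, brute-force pairwise comparison is shown above. For large n, the divide-and-conquer algorithm (sort by x, recurse on halves, check the dividing strip) achieves O(n log n).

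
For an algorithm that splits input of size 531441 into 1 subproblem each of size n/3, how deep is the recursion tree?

For divide and conquer with division factor 3:

Problem sizes at each level:
Level 0: 531441
Level 1: 177147
Level 2: 59049
Level 3: 19683
Level 4: 6561
Level 5: 2187
Level 6: 729
Level 7: 243
Level 8: 81
Level 9: 27
Level 10: 9
Level 11: 3
Level 12: 1

The root is level 0 and the size-1 base case is level 12 (the tree spans levels 0 through 12, i.e. 13 levels counting the root), so the depth is the number of divisions: log_3(531441) = 12

The recursion tree depth is log_3(531441) = 12. At each level, the problem size is divided by 3, so it takes 12 divisions to reduce to a base case of size 1. The algorithm makes 1 recursive call at each level.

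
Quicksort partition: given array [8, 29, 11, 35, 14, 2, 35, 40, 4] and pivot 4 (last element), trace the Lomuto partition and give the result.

Lomuto partition with pivot = 4:

Initial array: [8, 29, 11, 35, 14, 2, 35, 40, 4]

arr[0]=8 > 4: no swap
arr[1]=29 > 4: no swap
arr[2]=11 > 4: no swap
arr[3]=35 > 4: no swap
arr[4]=14 > 4: no swap
arr[5]=2 <= 4: swap with position 0, array becomes [2, 29, 11, 35, 14, 8, 35, 40, 4]
arr[6]=35 > 4: no swap
arr[7]=40 > 4: no swap

Place pivot at position 1: [2, 4, 11, 35, 14, 8, 35, 40, 29]
Pivot position: 1

After partitioning with pivot 4, the array becomes [2, 4, 11, 35, 14, 8, 35, 40, 29]. The pivot is placed at index 1. All elements to the left of the pivot are <= 4, and all elements to the right are > 4.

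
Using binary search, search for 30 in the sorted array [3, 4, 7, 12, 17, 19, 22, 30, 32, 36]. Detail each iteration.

Binary search for 30 in [3, 4, 7, 12, 17, 19, 22, 30, 32, 36]:

lo=0, hi=9, mid=4, arr[mid]=17 -> 17 < 30, search right half
lo=5, hi=9, mid=7, arr[mid]=30 -> Found target at index 7!

Binary search finds 30 at index 7 after 2 comparisons. The search repeatedly halves the search space by comparing with the middle element.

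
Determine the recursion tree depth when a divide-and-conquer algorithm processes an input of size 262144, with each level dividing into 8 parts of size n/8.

For divide and conquer with division factor 8:

Problem sizes at each level:
Level 0: 262144
Level 1: 32768
Level 2: 4096
Level 3: 512
Level 4: 64
Level 5: 8
Level 6: 1

The root is level 0 and the size-1 base case is level 6 (the tree spans levels 0 through 6, i.e. 7 levels counting the root), so the depth is the number of divisions: log_8(262144) = 6

The recursion tree depth is log_8(262144) = 6. At each level, the problem size is divided by 8, so it takes 6 divisions to reduce to a base case of size 1. The algorithm makes 8 recursive calls at each level.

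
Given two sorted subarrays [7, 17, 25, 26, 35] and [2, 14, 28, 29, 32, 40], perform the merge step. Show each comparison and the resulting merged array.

Merging process:

Compare 7 vs 2: take 2 from right. Merged: [2]
Compare 7 vs 14: take 7 from left. Merged: [2, 7]
Compare 17 vs 14: take 14 from right. Merged: [2, 7, 14]
Compare 17 vs 28: take 17 from left. Merged: [2, 7, 14, 17]
Compare 25 vs 28: take 25 from left. Merged: [2, 7, 14, 17, 25]
Compare 26 vs 28: take 26 from left. Merged: [2, 7, 14, 17, 25, 26]
Compare 35 vs 28: take 28 from right. Merged: [2, 7, 14, 17, 25, 26, 28]
Compare 35 vs 29: take 29 from right. Merged: [2, 7, 14, 17, 25, 26, 28, 29]
Compare 35 vs 32: take 32 from right. Merged: [2, 7, 14, 17, 25, 26, 28, 29, 32]
Compare 35 vs 40: take 35 from left. Merged: [2, 7, 14, 17, 25, 26, 28, 29, 32, 35]
Append remaining from right: [40]. Merged: [2, 7, 14, 17, 25, 26, 28, 29, 32, 35, 40]

Final merged array: [2, 7, 14, 17, 25, 26, 28, 29, 32, 35, 40]
Total comparisons: 10

The merged array is [2, 7, 14, 17, 25, 26, 28, 29, 32, 35, 40], requiring 10 comparisons. The merge step runs in O(n) time where n is the total number of elements.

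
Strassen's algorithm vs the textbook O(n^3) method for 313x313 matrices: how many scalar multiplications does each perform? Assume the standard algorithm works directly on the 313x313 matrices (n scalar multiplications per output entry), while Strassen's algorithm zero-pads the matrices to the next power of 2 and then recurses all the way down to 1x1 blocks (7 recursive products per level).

Matrix multiplication for 313x313 matrices:

Strassen's algorithm requires power-of-2 dimensions. Pad 313x313 to 512x512 (next power of 2).

Standard algorithm: 313^3 = 30664297 multiplications
Strassen's algorithm: 7^(log2(512)) = 7^9 = 40353607 multiplications
Difference: 30664297 - 40353607 = -9689310 (Strassen uses MORE here due to padding overhead — for small or just-over-power-of-2 n, padding can outweigh the per-level savings)

Standard: 30664297 multiplications (313^3). Strassen: 40353607 multiplications (7^9, after padding to 512x512). Strassen reduces 8 recursive multiplications to 7 at each level.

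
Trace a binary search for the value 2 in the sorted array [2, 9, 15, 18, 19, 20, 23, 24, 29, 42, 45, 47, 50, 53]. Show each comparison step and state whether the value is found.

Binary search for 2 in [2, 9, 15, 18, 19, 20, 23, 24, 29, 42, 45, 47, 50, 53]:

lo=0, hi=13, mid=6, arr[mid]=23 -> 23 > 2, search left half
lo=0, hi=5, mid=2, arr[mid]=15 -> 15 > 2, search left half
lo=0, hi=1, mid=0, arr[mid]=2 -> Found target at index 0!

Binary search finds 2 at index 0 after 3 comparisons. The search repeatedly halves the search space by comparing with the middle element.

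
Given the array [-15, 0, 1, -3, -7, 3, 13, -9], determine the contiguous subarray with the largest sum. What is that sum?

Using Kadane's algorithm on [-15, 0, 1, -3, -7, 3, 13, -9]:

Scanning through the array:
Position 1 (value 0): max_ending_here = 0, max_so_far = 0
Position 2 (value 1): max_ending_here = 1, max_so_far = 1
Position 3 (value -3): max_ending_here = -2, max_so_far = 1
Position 4 (value -7): max_ending_here = -7, max_so_far = 1
Position 5 (value 3): max_ending_here = 3, max_so_far = 3
Position 6 (value 13): max_ending_here = 16, max_so_far = 16
Position 7 (value -9): max_ending_here = 7, max_so_far = 16

Maximum subarray: [3, 13]
Maximum sum: 16

The maximum subarray is [3, 13] with sum 16. This subarray runs from index 5 to index 6.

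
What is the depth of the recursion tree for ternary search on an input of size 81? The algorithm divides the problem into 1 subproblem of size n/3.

For divide and conquer with division factor 3:

Problem sizes at each level:
Level 0: 81
Level 1: 27
Level 2: 9
Level 3: 3
Level 4: 1

The root is level 0 and the size-1 base case is level 4 (the tree spans levels 0 through 4, i.e. 5 levels counting the root), so the depth is the number of divisions: log_3(81) = 4

The recursion tree depth is log_3(81) = 4. At each level, the problem size is divided by 3, so it takes 4 divisions to reduce to a base case of size 1. The algorithm makes 1 recursive call at each level.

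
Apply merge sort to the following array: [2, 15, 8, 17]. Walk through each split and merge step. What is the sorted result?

Merge sort trace:

Split: [2, 15, 8, 17] -> [2, 15] and [8, 17]
  Split: [2, 15] -> [2] and [15]
  Merge: [2] + [15] -> [2, 15]
  Split: [8, 17] -> [8] and [17]
  Merge: [8] + [17] -> [8, 17]
Merge: [2, 15] + [8, 17] -> [2, 8, 15, 17]

Final sorted array: [2, 8, 15, 17]

The merge sort proceeds by recursively splitting the array and merging sorted halves.
After all merges, the sorted array is [2, 8, 15, 17].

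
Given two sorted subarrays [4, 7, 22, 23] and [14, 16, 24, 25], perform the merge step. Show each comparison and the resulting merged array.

Merging process:

Compare 4 vs 14: take 4 from left. Merged: [4]
Compare 7 vs 14: take 7 from left. Merged: [4, 7]
Compare 22 vs 14: take 14 from right. Merged: [4, 7, 14]
Compare 22 vs 16: take 16 from right. Merged: [4, 7, 14, 16]
Compare 22 vs 24: take 22 from left. Merged: [4, 7, 14, 16, 22]
Compare 23 vs 24: take 23 from left. Merged: [4, 7, 14, 16, 22, 23]
Append remaining from right: [24, 25]. Merged: [4, 7, 14, 16, 22, 23, 24, 25]

Final merged array: [4, 7, 14, 16, 22, 23, 24, 25]
Total comparisons: 6

The merged array is [4, 7, 14, 16, 22, 23, 24, 25], requiring 6 comparisons. The merge step runs in O(n) time where n is the total number of elements.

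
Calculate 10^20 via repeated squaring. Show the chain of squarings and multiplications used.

Computing 10^20 by squaring (build up from 10^1; each line after the first costs one multiplication):

10^1 = 10
10^2 = (10^1)^2 = 10^2 = 100
10^4 = (10^2)^2 = 100^2 = 10000
10^5 = 10 * 10^4 = 10 * 10000 = 100000
10^10 = (10^5)^2 = 100000^2 = 10000000000
10^20 = (10^10)^2 = 10000000000^2 = 100000000000000000000

Result: 100000000000000000000
Multiplications needed: 5 (5 lines after 10^1)

10^20 = 100000000000000000000. Using exponentiation by squaring, this requires 5 multiplications. The key idea: if the exponent is even, square the half-power; if odd, multiply by the base once.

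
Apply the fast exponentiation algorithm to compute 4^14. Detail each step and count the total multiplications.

Computing 4^14 by squaring (build up from 4^1; each line after the first costs one multiplication):

4^1 = 4
4^2 = (4^1)^2 = 4^2 = 16
4^3 = 4 * 4^2 = 4 * 16 = 64
4^6 = (4^3)^2 = 64^2 = 4096
4^7 = 4 * 4^6 = 4 * 4096 = 16384
4^14 = (4^7)^2 = 16384^2 = 268435456

Result: 268435456
Multiplications needed: 5 (5 lines after 4^1)

4^14 = 268435456. Using exponentiation by squaring, this requires 5 multiplications. The key idea: if the exponent is even, square the half-power; if odd, multiply by the base once.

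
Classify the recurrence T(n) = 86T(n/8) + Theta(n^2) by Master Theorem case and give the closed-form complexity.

Master Theorem for T(n) = 86T(n/8) + O(n^2):

a = 86, b = 8, c = 2
log_b(a) = log_8(86) = 2.1421

Case 1: c = 2 < log_8(86) = 2.1421
T(n) = O(n^(log_8 86))

For T(n) = 86T(n/8) + O(n^2): log_8(86) = 2.1421. This is Case 1 of the Master Theorem (c < log_b(a), work dominated by leaves), giving O(n^(log_8 86)).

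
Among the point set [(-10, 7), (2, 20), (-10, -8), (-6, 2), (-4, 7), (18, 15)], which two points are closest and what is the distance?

Computing all pairwise distances among 6 points:

d((-10, 7), (2, 20)) = 17.6918
d((-10, 7), (-10, -8)) = 15.0
d((-10, 7), (-6, 2)) = 6.4031
d((-10, 7), (-4, 7)) = 6.0
d((-10, 7), (18, 15)) = 29.1204
d((2, 20), (-10, -8)) = 30.4631
d((2, 20), (-6, 2)) = 19.6977
d((2, 20), (-4, 7)) = 14.3178
d((2, 20), (18, 15)) = 16.7631
d((-10, -8), (-6, 2)) = 10.7703
d((-10, -8), (-4, 7)) = 16.1555
d((-10, -8), (18, 15)) = 36.2353
d((-6, 2), (-4, 7)) = 5.3852 <-- minimum
d((-6, 2), (18, 15)) = 27.2947
d((-4, 7), (18, 15)) = 23.4094

Closest pair: (-6, 2) and (-4, 7) with distance 5.3852

The closest pair is (-6, 2) and (-4, 7) with Euclidean distance 5.3852. For 6 points, brute-force pairwise comparison is shown above. For large n, the divide-and-conquer algorithm (sort by x, recurse on halves, check the dividing strip) achieves O(n log n).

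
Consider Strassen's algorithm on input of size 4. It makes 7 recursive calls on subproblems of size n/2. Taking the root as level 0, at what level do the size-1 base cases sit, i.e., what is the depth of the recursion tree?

For divide and conquer with division factor 2:

Problem sizes at each level:
Level 0: 4
Level 1: 2
Level 2: 1

The root is level 0 and the size-1 base case is level 2 (the tree spans levels 0 through 2, i.e. 3 levels counting the root), so the depth is the number of divisions: log_2(4) = 2

The recursion tree depth is log_2(4) = 2. At each level, the problem size is divided by 2, so it takes 2 divisions to reduce to a base case of size 1. The algorithm makes 7 recursive calls at each level.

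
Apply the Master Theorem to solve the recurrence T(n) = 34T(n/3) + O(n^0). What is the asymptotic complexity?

Master Theorem for T(n) = 34T(n/3) + O(n^0):

a = 34, b = 3, c = 0
log_b(a) = log_3(34) = 3.2098

Case 1: c = 0 < log_3(34) = 3.2098
T(n) = O(n^(log_3 34))

For T(n) = 34T(n/3) + O(n^0): log_3(34) = 3.2098. This is Case 1 of the Master Theorem (c < log_b(a), work dominated by leaves), giving O(n^(log_3 34)).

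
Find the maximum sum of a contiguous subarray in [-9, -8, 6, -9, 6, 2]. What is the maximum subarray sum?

Using Kadane's algorithm on [-9, -8, 6, -9, 6, 2]:

Scanning through the array:
Position 1 (value -8): max_ending_here = -8, max_so_far = -8
Position 2 (value 6): max_ending_here = 6, max_so_far = 6
Position 3 (value -9): max_ending_here = -3, max_so_far = 6
Position 4 (value 6): max_ending_here = 6, max_so_far = 6
Position 5 (value 2): max_ending_here = 8, max_so_far = 8

Maximum subarray: [6, 2]
Maximum sum: 8

The maximum subarray is [6, 2] with sum 8. This subarray runs from index 4 to index 5.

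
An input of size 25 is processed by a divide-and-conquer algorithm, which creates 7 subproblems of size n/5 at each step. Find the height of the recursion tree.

For divide and conquer with division factor 5:

Problem sizes at each level:
Level 0: 25
Level 1: 5
Level 2: 1

The root is level 0 and the size-1 base case is level 2 (the tree spans levels 0 through 2, i.e. 3 levels counting the root), so the depth is the number of divisions: log_5(25) = 2

The recursion tree depth is log_5(25) = 2. At each level, the problem size is divided by 5, so it takes 2 divisions to reduce to a base case of size 1. The algorithm makes 7 recursive calls at each level.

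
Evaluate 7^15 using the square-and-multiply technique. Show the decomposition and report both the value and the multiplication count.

Computing 7^15 by squaring (build up from 7^1; each line after the first costs one multiplication):

7^1 = 7
7^2 = (7^1)^2 = 7^2 = 49
7^3 = 7 * 7^2 = 7 * 49 = 343
7^6 = (7^3)^2 = 343^2 = 117649
7^7 = 7 * 7^6 = 7 * 117649 = 823543
7^14 = (7^7)^2 = 823543^2 = 678223072849
7^15 = 7 * 7^14 = 7 * 678223072849 = 4747561509943

Result: 4747561509943
Multiplications needed: 6 (6 lines after 7^1)

7^15 = 4747561509943. Using exponentiation by squaring, this requires 6 multiplications. The key idea: if the exponent is even, square the half-power; if odd, multiply by the base once.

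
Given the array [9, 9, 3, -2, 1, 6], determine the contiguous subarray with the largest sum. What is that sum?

Using Kadane's algorithm on [9, 9, 3, -2, 1, 6]:

Scanning through the array:
Position 1 (value 9): max_ending_here = 18, max_so_far = 18
Position 2 (value 3): max_ending_here = 21, max_so_far = 21
Position 3 (value -2): max_ending_here = 19, max_so_far = 21
Position 4 (value 1): max_ending_here = 20, max_so_far = 21
Position 5 (value 6): max_ending_here = 26, max_so_far = 26

Maximum subarray: [9, 9, 3, -2, 1, 6]
Maximum sum: 26

The maximum subarray is [9, 9, 3, -2, 1, 6] with sum 26. This subarray runs from index 0 to index 5.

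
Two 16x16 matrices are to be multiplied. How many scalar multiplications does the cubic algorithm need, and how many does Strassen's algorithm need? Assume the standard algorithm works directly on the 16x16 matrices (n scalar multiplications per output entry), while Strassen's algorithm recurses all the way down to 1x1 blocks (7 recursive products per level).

Matrix multiplication for 16x16 matrices:

Standard algorithm: 16^3 = 4096 multiplications
Strassen's algorithm: 7^(log2(16)) = 7^4 = 2401 multiplications
Savings: 4096 - 2401 = 1695 multiplications

Standard: 4096 multiplications (16^3). Strassen: 2401 multiplications (7^4). Strassen reduces 8 recursive multiplications to 7 at each level.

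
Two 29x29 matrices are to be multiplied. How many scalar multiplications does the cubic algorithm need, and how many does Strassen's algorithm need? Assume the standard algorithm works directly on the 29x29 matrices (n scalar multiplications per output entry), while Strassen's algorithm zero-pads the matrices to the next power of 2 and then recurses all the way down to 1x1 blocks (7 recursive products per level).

Matrix multiplication for 29x29 matrices:

Strassen's algorithm requires power-of-2 dimensions. Pad 29x29 to 32x32 (next power of 2).

Standard algorithm: 29^3 = 24389 multiplications
Strassen's algorithm: 7^(log2(32)) = 7^5 = 16807 multiplications
Savings: 24389 - 16807 = 7582 multiplications

Standard: 24389 multiplications (29^3). Strassen: 16807 multiplications (7^5, after padding to 32x32). Strassen reduces 8 recursive multiplications to 7 at each level.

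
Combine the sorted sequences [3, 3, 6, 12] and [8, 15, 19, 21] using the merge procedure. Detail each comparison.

Merging process:

Compare 3 vs 8: take 3 from left. Merged: [3]
Compare 3 vs 8: take 3 from left. Merged: [3, 3]
Compare 6 vs 8: take 6 from left. Merged: [3, 3, 6]
Compare 12 vs 8: take 8 from right. Merged: [3, 3, 6, 8]
Compare 12 vs 15: take 12 from left. Merged: [3, 3, 6, 8, 12]
Append remaining from right: [15, 19, 21]. Merged: [3, 3, 6, 8, 12, 15, 19, 21]

Final merged array: [3, 3, 6, 8, 12, 15, 19, 21]
Total comparisons: 5

The merged array is [3, 3, 6, 8, 12, 15, 19, 21], requiring 5 comparisons. The merge step runs in O(n) time where n is the total number of elements.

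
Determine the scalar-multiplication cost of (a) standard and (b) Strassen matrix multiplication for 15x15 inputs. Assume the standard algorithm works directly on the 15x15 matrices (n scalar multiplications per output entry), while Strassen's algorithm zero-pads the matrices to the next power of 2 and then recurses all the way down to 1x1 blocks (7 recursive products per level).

Matrix multiplication for 15x15 matrices:

Strassen's algorithm requires power-of-2 dimensions. Pad 15x15 to 16x16 (next power of 2).

Standard algorithm: 15^3 = 3375 multiplications
Strassen's algorithm: 7^(log2(16)) = 7^4 = 2401 multiplications
Savings: 3375 - 2401 = 974 multiplications

Standard: 3375 multiplications (15^3). Strassen: 2401 multiplications (7^4, after padding to 16x16). Strassen reduces 8 recursive multiplications to 7 at each level.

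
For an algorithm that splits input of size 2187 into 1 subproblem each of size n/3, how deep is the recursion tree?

For divide and conquer with division factor 3:

Problem sizes at each level:
Level 0: 2187
Level 1: 729
Level 2: 243
Level 3: 81
Level 4: 27
Level 5: 9
Level 6: 3
Level 7: 1

The root is level 0 and the size-1 base case is level 7 (the tree spans levels 0 through 7, i.e. 8 levels counting the root), so the depth is the number of divisions: log_3(2187) = 7

The recursion tree depth is log_3(2187) = 7. At each level, the problem size is divided by 3, so it takes 7 divisions to reduce to a base case of size 1. The algorithm makes 1 recursive call at each level.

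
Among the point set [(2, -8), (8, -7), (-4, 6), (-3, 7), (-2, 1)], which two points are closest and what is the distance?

Computing all pairwise distances among 5 points:

d((2, -8), (8, -7)) = 6.0828
d((2, -8), (-4, 6)) = 15.2315
d((2, -8), (-3, 7)) = 15.8114
d((2, -8), (-2, 1)) = 9.8489
d((8, -7), (-4, 6)) = 17.6918
d((8, -7), (-3, 7)) = 17.8045
d((8, -7), (-2, 1)) = 12.8062
d((-4, 6), (-3, 7)) = 1.4142 <-- minimum
d((-4, 6), (-2, 1)) = 5.3852
d((-3, 7), (-2, 1)) = 6.0828

Closest pair: (-4, 6) and (-3, 7) with distance 1.4142

The closest pair is (-4, 6) and (-3, 7) with Euclidean distance 1.4142. For 5 points, brute-force pairwise comparison is shown above. For large n, the divide-and-conquer algorithm (sort by x, recurse on halves, check the dividing strip) achieves O(n log n).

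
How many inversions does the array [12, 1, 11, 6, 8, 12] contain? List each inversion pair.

Finding inversions in [12, 1, 11, 6, 8, 12]:

(0, 1): arr[0]=12 > arr[1]=1
(0, 2): arr[0]=12 > arr[2]=11
(0, 3): arr[0]=12 > arr[3]=6
(0, 4): arr[0]=12 > arr[4]=8
(2, 3): arr[2]=11 > arr[3]=6
(2, 4): arr[2]=11 > arr[4]=8

Total inversions: 6

The array has 6 inversion(s): (0,1), (0,2), (0,3), (0,4), (2,3), (2,4). Each pair (i,j) satisfies i < j and arr[i] > arr[j].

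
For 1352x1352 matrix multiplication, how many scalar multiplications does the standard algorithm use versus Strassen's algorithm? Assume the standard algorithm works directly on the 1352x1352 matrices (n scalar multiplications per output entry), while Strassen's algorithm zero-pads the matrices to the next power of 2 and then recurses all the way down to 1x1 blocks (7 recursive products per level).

Matrix multiplication for 1352x1352 matrices:

Strassen's algorithm requires power-of-2 dimensions. Pad 1352x1352 to 2048x2048 (next power of 2).

Standard algorithm: 1352^3 = 2471326208 multiplications
Strassen's algorithm: 7^(log2(2048)) = 7^11 = 1977326743 multiplications
Savings: 2471326208 - 1977326743 = 493999465 multiplications

Standard: 2471326208 multiplications (1352^3). Strassen: 1977326743 multiplications (7^11, after padding to 2048x2048). Strassen reduces 8 recursive multiplications to 7 at each level.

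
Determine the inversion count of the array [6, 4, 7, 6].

Finding inversions in [6, 4, 7, 6]:

(0, 1): arr[0]=6 > arr[1]=4
(2, 3): arr[2]=7 > arr[3]=6

Total inversions: 2

The array has 2 inversion(s): (0,1), (2,3). Each pair (i,j) satisfies i < j and arr[i] > arr[j].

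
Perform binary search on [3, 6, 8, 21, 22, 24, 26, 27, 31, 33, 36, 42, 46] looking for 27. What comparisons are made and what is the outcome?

Binary search for 27 in [3, 6, 8, 21, 22, 24, 26, 27, 31, 33, 36, 42, 46]:

lo=0, hi=12, mid=6, arr[mid]=26 -> 26 < 27, search right half
lo=7, hi=12, mid=9, arr[mid]=33 -> 33 > 27, search left half
lo=7, hi=8, mid=7, arr[mid]=27 -> Found target at index 7!

Binary search finds 27 at index 7 after 3 comparisons. The search repeatedly halves the search space by comparing with the middle element.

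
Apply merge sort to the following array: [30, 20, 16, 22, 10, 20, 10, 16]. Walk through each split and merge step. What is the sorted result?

Merge sort trace:

Split: [30, 20, 16, 22, 10, 20, 10, 16] -> [30, 20, 16, 22] and [10, 20, 10, 16]
  Split: [30, 20, 16, 22] -> [30, 20] and [16, 22]
    Split: [30, 20] -> [30] and [20]
    Merge: [30] + [20] -> [20, 30]
    Split: [16, 22] -> [16] and [22]
    Merge: [16] + [22] -> [16, 22]
  Merge: [20, 30] + [16, 22] -> [16, 20, 22, 30]
  Split: [10, 20, 10, 16] -> [10, 20] and [10, 16]
    Split: [10, 20] -> [10] and [20]
    Merge: [10] + [20] -> [10, 20]
    Split: [10, 16] -> [10] and [16]
    Merge: [10] + [16] -> [10, 16]
  Merge: [10, 20] + [10, 16] -> [10, 10, 16, 20]
Merge: [16, 20, 22, 30] + [10, 10, 16, 20] -> [10, 10, 16, 16, 20, 20, 22, 30]

Final sorted array: [10, 10, 16, 16, 20, 20, 22, 30]

The merge sort proceeds by recursively splitting the array and merging sorted halves.
After all merges, the sorted array is [10, 10, 16, 16, 20, 20, 22, 30].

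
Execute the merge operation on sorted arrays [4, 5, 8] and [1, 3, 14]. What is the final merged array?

Merging process:

Compare 4 vs 1: take 1 from right. Merged: [1]
Compare 4 vs 3: take 3 from right. Merged: [1, 3]
Compare 4 vs 14: take 4 from left. Merged: [1, 3, 4]
Compare 5 vs 14: take 5 from left. Merged: [1, 3, 4, 5]
Compare 8 vs 14: take 8 from left. Merged: [1, 3, 4, 5, 8]
Append remaining from right: [14]. Merged: [1, 3, 4, 5, 8, 14]

Final merged array: [1, 3, 4, 5, 8, 14]
Total comparisons: 5

The merged array is [1, 3, 4, 5, 8, 14], requiring 5 comparisons. The merge step runs in O(n) time where n is the total number of elements.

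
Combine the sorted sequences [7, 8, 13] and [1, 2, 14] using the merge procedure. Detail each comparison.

Merging process:

Compare 7 vs 1: take 1 from right. Merged: [1]
Compare 7 vs 2: take 2 from right. Merged: [1, 2]
Compare 7 vs 14: take 7 from left. Merged: [1, 2, 7]
Compare 8 vs 14: take 8 from left. Merged: [1, 2, 7, 8]
Compare 13 vs 14: take 13 from left. Merged: [1, 2, 7, 8, 13]
Append remaining from right: [14]. Merged: [1, 2, 7, 8, 13, 14]

Final merged array: [1, 2, 7, 8, 13, 14]
Total comparisons: 5

The merged array is [1, 2, 7, 8, 13, 14], requiring 5 comparisons. The merge step runs in O(n) time where n is the total number of elements.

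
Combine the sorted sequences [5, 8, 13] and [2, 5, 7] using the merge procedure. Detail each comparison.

Merging process:

Compare 5 vs 2: take 2 from right. Merged: [2]
Compare 5 vs 5: take 5 from left. Merged: [2, 5]
Compare 8 vs 5: take 5 from right. Merged: [2, 5, 5]
Compare 8 vs 7: take 7 from right. Merged: [2, 5, 5, 7]
Append remaining from left: [8, 13]. Merged: [2, 5, 5, 7, 8, 13]

Final merged array: [2, 5, 5, 7, 8, 13]
Total comparisons: 4

The merged array is [2, 5, 5, 7, 8, 13], requiring 4 comparisons. The merge step runs in O(n) time where n is the total number of elements.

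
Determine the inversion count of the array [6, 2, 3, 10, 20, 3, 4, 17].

Finding inversions in [6, 2, 3, 10, 20, 3, 4, 17]:

(0, 1): arr[0]=6 > arr[1]=2
(0, 2): arr[0]=6 > arr[2]=3
(0, 5): arr[0]=6 > arr[5]=3
(0, 6): arr[0]=6 > arr[6]=4
(3, 5): arr[3]=10 > arr[5]=3
(3, 6): arr[3]=10 > arr[6]=4
(4, 5): arr[4]=20 > arr[5]=3
(4, 6): arr[4]=20 > arr[6]=4
(4, 7): arr[4]=20 > arr[7]=17

Total inversions: 9

The array has 9 inversion(s): (0,1), (0,2), (0,5), (0,6), (3,5), (3,6), (4,5), (4,6), (4,7). Each pair (i,j) satisfies i < j and arr[i] > arr[j].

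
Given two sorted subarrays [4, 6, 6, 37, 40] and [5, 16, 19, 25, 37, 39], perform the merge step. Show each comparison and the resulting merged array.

Merging process:

Compare 4 vs 5: take 4 from left. Merged: [4]
Compare 6 vs 5: take 5 from right. Merged: [4, 5]
Compare 6 vs 16: take 6 from left. Merged: [4, 5, 6]
Compare 6 vs 16: take 6 from left. Merged: [4, 5, 6, 6]
Compare 37 vs 16: take 16 from right. Merged: [4, 5, 6, 6, 16]
Compare 37 vs 19: take 19 from right. Merged: [4, 5, 6, 6, 16, 19]
Compare 37 vs 25: take 25 from right. Merged: [4, 5, 6, 6, 16, 19, 25]
Compare 37 vs 37: take 37 from left. Merged: [4, 5, 6, 6, 16, 19, 25, 37]
Compare 40 vs 37: take 37 from right. Merged: [4, 5, 6, 6, 16, 19, 25, 37, 37]
Compare 40 vs 39: take 39 from right. Merged: [4, 5, 6, 6, 16, 19, 25, 37, 37, 39]
Append remaining from left: [40]. Merged: [4, 5, 6, 6, 16, 19, 25, 37, 37, 39, 40]

Final merged array: [4, 5, 6, 6, 16, 19, 25, 37, 37, 39, 40]
Total comparisons: 10

The merged array is [4, 5, 6, 6, 16, 19, 25, 37, 37, 39, 40], requiring 10 comparisons. The merge step runs in O(n) time where n is the total number of elements.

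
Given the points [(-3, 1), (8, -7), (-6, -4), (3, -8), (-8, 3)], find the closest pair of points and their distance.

Computing all pairwise distances among 5 points:

d((-3, 1), (8, -7)) = 13.6015
d((-3, 1), (-6, -4)) = 5.831
d((-3, 1), (3, -8)) = 10.8167
d((-3, 1), (-8, 3)) = 5.3852
d((8, -7), (-6, -4)) = 14.3178
d((8, -7), (3, -8)) = 5.099 <-- minimum
d((8, -7), (-8, 3)) = 18.868
d((-6, -4), (3, -8)) = 9.8489
d((-6, -4), (-8, 3)) = 7.2801
d((3, -8), (-8, 3)) = 15.5563

Closest pair: (8, -7) and (3, -8) with distance 5.099

The closest pair is (8, -7) and (3, -8) with Euclidean distance 5.099. For 5 points, brute-force pairwise comparison is shown above. For large n, the divide-and-conquer algorithm (sort by x, recurse on halves, check the dividing strip) achieves O(n log n).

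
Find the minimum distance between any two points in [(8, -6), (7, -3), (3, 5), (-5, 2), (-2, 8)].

Computing all pairwise distances among 5 points:

d((8, -6), (7, -3)) = 3.1623 <-- minimum
d((8, -6), (3, 5)) = 12.083
d((8, -6), (-5, 2)) = 15.2643
d((8, -6), (-2, 8)) = 17.2047
d((7, -3), (3, 5)) = 8.9443
d((7, -3), (-5, 2)) = 13.0
d((7, -3), (-2, 8)) = 14.2127
d((3, 5), (-5, 2)) = 8.544
d((3, 5), (-2, 8)) = 5.831
d((-5, 2), (-2, 8)) = 6.7082

Closest pair: (8, -6) and (7, -3) with distance 3.1623

The closest pair is (8, -6) and (7, -3) with Euclidean distance 3.1623. For 5 points, brute-force pairwise comparison is shown above. For large n, the divide-and-conquer algorithm (sort by x, recurse on halves, check the dividing strip) achieves O(n log n).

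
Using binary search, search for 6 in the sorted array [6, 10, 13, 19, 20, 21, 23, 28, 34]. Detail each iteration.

Binary search for 6 in [6, 10, 13, 19, 20, 21, 23, 28, 34]:

lo=0, hi=8, mid=4, arr[mid]=20 -> 20 > 6, search left half
lo=0, hi=3, mid=1, arr[mid]=10 -> 10 > 6, search left half
lo=0, hi=0, mid=0, arr[mid]=6 -> Found target at index 0!

Binary search finds 6 at index 0 after 3 comparisons. The search repeatedly halves the search space by comparing with the middle element.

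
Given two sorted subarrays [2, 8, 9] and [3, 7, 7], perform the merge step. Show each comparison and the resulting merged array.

Merging process:

Compare 2 vs 3: take 2 from left. Merged: [2]
Compare 8 vs 3: take 3 from right. Merged: [2, 3]
Compare 8 vs 7: take 7 from right. Merged: [2, 3, 7]
Compare 8 vs 7: take 7 from right. Merged: [2, 3, 7, 7]
Append remaining from left: [8, 9]. Merged: [2, 3, 7, 7, 8, 9]

Final merged array: [2, 3, 7, 7, 8, 9]
Total comparisons: 4

The merged array is [2, 3, 7, 7, 8, 9], requiring 4 comparisons. The merge step runs in O(n) time where n is the total number of elements.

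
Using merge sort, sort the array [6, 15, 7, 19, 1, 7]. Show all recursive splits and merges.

Merge sort trace:

Split: [6, 15, 7, 19, 1, 7] -> [6, 15, 7] and [19, 1, 7]
  Split: [6, 15, 7] -> [6] and [15, 7]
    Split: [15, 7] -> [15] and [7]
    Merge: [15] + [7] -> [7, 15]
  Merge: [6] + [7, 15] -> [6, 7, 15]
  Split: [19, 1, 7] -> [19] and [1, 7]
    Split: [1, 7] -> [1] and [7]
    Merge: [1] + [7] -> [1, 7]
  Merge: [19] + [1, 7] -> [1, 7, 19]
Merge: [6, 7, 15] + [1, 7, 19] -> [1, 6, 7, 7, 15, 19]

Final sorted array: [1, 6, 7, 7, 15, 19]

The merge sort proceeds by recursively splitting the array and merging sorted halves.
After all merges, the sorted array is [1, 6, 7, 7, 15, 19].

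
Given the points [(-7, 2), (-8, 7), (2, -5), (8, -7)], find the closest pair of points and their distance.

Computing all pairwise distances among 4 points:

d((-7, 2), (-8, 7)) = 5.099 <-- minimum
d((-7, 2), (2, -5)) = 11.4018
d((-7, 2), (8, -7)) = 17.4929
d((-8, 7), (2, -5)) = 15.6205
d((-8, 7), (8, -7)) = 21.2603
d((2, -5), (8, -7)) = 6.3246

Closest pair: (-7, 2) and (-8, 7) with distance 5.099

The closest pair is (-7, 2) and (-8, 7) with Euclidean distance 5.099. For 4 points, brute-force pairwise comparison is shown above. For large n, the divide-and-conquer algorithm (sort by x, recurse on halves, check the dividing strip) achieves O(n log n).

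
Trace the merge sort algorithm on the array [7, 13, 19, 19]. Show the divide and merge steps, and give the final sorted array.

Merge sort trace:

Split: [7, 13, 19, 19] -> [7, 13] and [19, 19]
  Split: [7, 13] -> [7] and [13]
  Merge: [7] + [13] -> [7, 13]
  Split: [19, 19] -> [19] and [19]
  Merge: [19] + [19] -> [19, 19]
Merge: [7, 13] + [19, 19] -> [7, 13, 19, 19]

Final sorted array: [7, 13, 19, 19]

The merge sort proceeds by recursively splitting the array and merging sorted halves.
After all merges, the sorted array is [7, 13, 19, 19].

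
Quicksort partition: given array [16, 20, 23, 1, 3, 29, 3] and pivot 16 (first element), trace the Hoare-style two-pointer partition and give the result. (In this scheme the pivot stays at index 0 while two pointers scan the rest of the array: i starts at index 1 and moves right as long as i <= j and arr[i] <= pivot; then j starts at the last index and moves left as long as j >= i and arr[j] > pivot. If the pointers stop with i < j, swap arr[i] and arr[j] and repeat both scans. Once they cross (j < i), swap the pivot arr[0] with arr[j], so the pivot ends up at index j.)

Hoare-style two-pointer partition with pivot = 16:

Initial array: [16, 20, 23, 1, 3, 29, 3]

Pointers start at i = 1, j = 6.
i stops at index 1 (arr[1]=20 > 16), j stops at index 6 (arr[6]=3 <= 16): swap arr[1] and arr[6], array becomes [16, 3, 23, 1, 3, 29, 20]
i stops at index 2 (arr[2]=23 > 16), j stops at index 4 (arr[4]=3 <= 16): swap arr[2] and arr[4], array becomes [16, 3, 3, 1, 23, 29, 20]
i ends at 4, j ends at 3: the pointers have crossed (j < i), so scanning stops.

Swap pivot arr[0] with arr[3] to place pivot at position 3: [1, 3, 3, 16, 23, 29, 20]
Pivot position: 3

After partitioning with pivot 16, the array becomes [1, 3, 3, 16, 23, 29, 20]. The pivot is placed at index 3. All elements to the left of the pivot are <= 16, and all elements to the right are > 16.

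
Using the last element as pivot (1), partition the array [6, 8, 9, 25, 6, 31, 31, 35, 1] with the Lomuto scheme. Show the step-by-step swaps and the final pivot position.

Lomuto partition with pivot = 1:

Initial array: [6, 8, 9, 25, 6, 31, 31, 35, 1]

arr[0]=6 > 1: no swap
arr[1]=8 > 1: no swap
arr[2]=9 > 1: no swap
arr[3]=25 > 1: no swap
arr[4]=6 > 1: no swap
arr[5]=31 > 1: no swap
arr[6]=31 > 1: no swap
arr[7]=35 > 1: no swap

Place pivot at position 0: [1, 8, 9, 25, 6, 31, 31, 35, 6]
Pivot position: 0

After partitioning with pivot 1, the array becomes [1, 8, 9, 25, 6, 31, 31, 35, 6]. The pivot is placed at index 0. All elements to the left of the pivot are <= 1, and all elements to the right are > 1.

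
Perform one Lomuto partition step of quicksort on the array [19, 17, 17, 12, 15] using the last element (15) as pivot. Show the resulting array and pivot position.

Lomuto partition with pivot = 15:

Initial array: [19, 17, 17, 12, 15]

arr[0]=19 > 15: no swap
arr[1]=17 > 15: no swap
arr[2]=17 > 15: no swap
arr[3]=12 <= 15: swap with position 0, array becomes [12, 17, 17, 19, 15]

Place pivot at position 1: [12, 15, 17, 19, 17]
Pivot position: 1

After partitioning with pivot 15, the array becomes [12, 15, 17, 19, 17]. The pivot is placed at index 1. All elements to the left of the pivot are <= 15, and all elements to the right are > 15.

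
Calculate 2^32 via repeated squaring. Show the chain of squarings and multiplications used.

Computing 2^32 by squaring (build up from 2^1; each line after the first costs one multiplication):

2^1 = 2
2^2 = (2^1)^2 = 2^2 = 4
2^4 = (2^2)^2 = 4^2 = 16
2^8 = (2^4)^2 = 16^2 = 256
2^16 = (2^8)^2 = 256^2 = 65536
2^32 = (2^16)^2 = 65536^2 = 4294967296

Result: 4294967296
Multiplications needed: 5 (5 lines after 2^1)

2^32 = 4294967296. Using exponentiation by squaring, this requires 5 multiplications. The key idea: if the exponent is even, square the half-power; if odd, multiply by the base once.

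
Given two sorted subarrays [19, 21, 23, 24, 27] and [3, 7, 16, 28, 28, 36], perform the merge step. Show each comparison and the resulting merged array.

Merging process:

Compare 19 vs 3: take 3 from right. Merged: [3]
Compare 19 vs 7: take 7 from right. Merged: [3, 7]
Compare 19 vs 16: take 16 from right. Merged: [3, 7, 16]
Compare 19 vs 28: take 19 from left. Merged: [3, 7, 16, 19]
Compare 21 vs 28: take 21 from left. Merged: [3, 7, 16, 19, 21]
Compare 23 vs 28: take 23 from left. Merged: [3, 7, 16, 19, 21, 23]
Compare 24 vs 28: take 24 from left. Merged: [3, 7, 16, 19, 21, 23, 24]
Compare 27 vs 28: take 27 from left. Merged: [3, 7, 16, 19, 21, 23, 24, 27]
Append remaining from right: [28, 28, 36]. Merged: [3, 7, 16, 19, 21, 23, 24, 27, 28, 28, 36]

Final merged array: [3, 7, 16, 19, 21, 23, 24, 27, 28, 28, 36]
Total comparisons: 8

The merged array is [3, 7, 16, 19, 21, 23, 24, 27, 28, 28, 36], requiring 8 comparisons. The merge step runs in O(n) time where n is the total number of elements.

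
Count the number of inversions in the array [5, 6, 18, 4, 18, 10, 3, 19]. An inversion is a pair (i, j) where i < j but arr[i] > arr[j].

Finding inversions in [5, 6, 18, 4, 18, 10, 3, 19]:

(0, 3): arr[0]=5 > arr[3]=4
(0, 6): arr[0]=5 > arr[6]=3
(1, 3): arr[1]=6 > arr[3]=4
(1, 6): arr[1]=6 > arr[6]=3
(2, 3): arr[2]=18 > arr[3]=4
(2, 5): arr[2]=18 > arr[5]=10
(2, 6): arr[2]=18 > arr[6]=3
(3, 6): arr[3]=4 > arr[6]=3
(4, 5): arr[4]=18 > arr[5]=10
(4, 6): arr[4]=18 > arr[6]=3
(5, 6): arr[5]=10 > arr[6]=3

Total inversions: 11

The array has 11 inversion(s): (0,3), (0,6), (1,3), (1,6), (2,3), (2,5), (2,6), (3,6), (4,5), (4,6), (5,6). Each pair (i,j) satisfies i < j and arr[i] > arr[j].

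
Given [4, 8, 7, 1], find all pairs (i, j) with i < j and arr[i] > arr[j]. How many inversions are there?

Finding inversions in [4, 8, 7, 1]:

(0, 3): arr[0]=4 > arr[3]=1
(1, 2): arr[1]=8 > arr[2]=7
(1, 3): arr[1]=8 > arr[3]=1
(2, 3): arr[2]=7 > arr[3]=1

Total inversions: 4

The array has 4 inversion(s): (0,3), (1,2), (1,3), (2,3). Each pair (i,j) satisfies i < j and arr[i] > arr[j].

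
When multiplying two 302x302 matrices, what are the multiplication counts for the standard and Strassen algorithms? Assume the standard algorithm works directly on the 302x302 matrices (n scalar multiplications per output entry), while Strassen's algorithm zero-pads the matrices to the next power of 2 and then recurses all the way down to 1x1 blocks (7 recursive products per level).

Matrix multiplication for 302x302 matrices:

Strassen's algorithm requires power-of-2 dimensions. Pad 302x302 to 512x512 (next power of 2).

Standard algorithm: 302^3 = 27543608 multiplications
Strassen's algorithm: 7^(log2(512)) = 7^9 = 40353607 multiplications
Difference: 27543608 - 40353607 = -12809999 (Strassen uses MORE here due to padding overhead — for small or just-over-power-of-2 n, padding can outweigh the per-level savings)

Standard: 27543608 multiplications (302^3). Strassen: 40353607 multiplications (7^9, after padding to 512x512). Strassen reduces 8 recursive multiplications to 7 at each level.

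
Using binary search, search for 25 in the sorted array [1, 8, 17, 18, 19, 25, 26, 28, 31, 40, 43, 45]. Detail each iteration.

Binary search for 25 in [1, 8, 17, 18, 19, 25, 26, 28, 31, 40, 43, 45]:

lo=0, hi=11, mid=5, arr[mid]=25 -> Found target at index 5!

Binary search finds 25 at index 5 after 1 comparisons. The search repeatedly halves the search space by comparing with the middle element.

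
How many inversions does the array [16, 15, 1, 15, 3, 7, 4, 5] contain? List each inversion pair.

Finding inversions in [16, 15, 1, 15, 3, 7, 4, 5]:

(0, 1): arr[0]=16 > arr[1]=15
(0, 2): arr[0]=16 > arr[2]=1
(0, 3): arr[0]=16 > arr[3]=15
(0, 4): arr[0]=16 > arr[4]=3
(0, 5): arr[0]=16 > arr[5]=7
(0, 6): arr[0]=16 > arr[6]=4
(0, 7): arr[0]=16 > arr[7]=5
(1, 2): arr[1]=15 > arr[2]=1
(1, 4): arr[1]=15 > arr[4]=3
(1, 5): arr[1]=15 > arr[5]=7
(1, 6): arr[1]=15 > arr[6]=4
(1, 7): arr[1]=15 > arr[7]=5
(3, 4): arr[3]=15 > arr[4]=3
(3, 5): arr[3]=15 > arr[5]=7
(3, 6): arr[3]=15 > arr[6]=4
(3, 7): arr[3]=15 > arr[7]=5
(5, 6): arr[5]=7 > arr[6]=4
(5, 7): arr[5]=7 > arr[7]=5

Total inversions: 18

The array has 18 inversion(s): (0,1), (0,2), (0,3), (0,4), (0,5), (0,6), (0,7), (1,2), (1,4), (1,5), (1,6), (1,7), (3,4), (3,5), (3,6), (3,7), (5,6), (5,7). Each pair (i,j) satisfies i < j and arr[i] > arr[j].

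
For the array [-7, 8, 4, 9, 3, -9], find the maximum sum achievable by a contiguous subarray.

Using Kadane's algorithm on [-7, 8, 4, 9, 3, -9]:

Scanning through the array:
Position 1 (value 8): max_ending_here = 8, max_so_far = 8
Position 2 (value 4): max_ending_here = 12, max_so_far = 12
Position 3 (value 9): max_ending_here = 21, max_so_far = 21
Position 4 (value 3): max_ending_here = 24, max_so_far = 24
Position 5 (value -9): max_ending_here = 15, max_so_far = 24

Maximum subarray: [8, 4, 9, 3]
Maximum sum: 24

The maximum subarray is [8, 4, 9, 3] with sum 24. This subarray runs from index 1 to index 4.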